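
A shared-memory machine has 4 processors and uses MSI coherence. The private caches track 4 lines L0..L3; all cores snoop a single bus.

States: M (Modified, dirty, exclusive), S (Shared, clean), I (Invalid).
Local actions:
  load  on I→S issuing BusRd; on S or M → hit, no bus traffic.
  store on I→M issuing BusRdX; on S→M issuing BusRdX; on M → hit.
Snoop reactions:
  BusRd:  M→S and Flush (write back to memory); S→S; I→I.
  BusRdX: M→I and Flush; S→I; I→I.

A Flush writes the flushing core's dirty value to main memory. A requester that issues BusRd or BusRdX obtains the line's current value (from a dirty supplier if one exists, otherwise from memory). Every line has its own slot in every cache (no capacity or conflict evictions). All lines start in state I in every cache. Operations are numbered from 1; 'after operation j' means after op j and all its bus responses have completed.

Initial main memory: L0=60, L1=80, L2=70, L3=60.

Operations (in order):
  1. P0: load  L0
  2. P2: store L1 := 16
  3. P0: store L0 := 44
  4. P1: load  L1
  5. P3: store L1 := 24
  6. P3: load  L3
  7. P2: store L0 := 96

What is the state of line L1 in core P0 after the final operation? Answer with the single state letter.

  op1 P0: load  L0 → S/I/I/I on L0; bus BusRd; mem=60
  op2 P2: store L1 := 16 → I/I/M/I on L1; bus BusRdX; mem=80
  op3 P0: store L0 := 44 → M/I/I/I on L0; bus BusRdX; mem=60
  op4 P1: load  L1 → I/S/S/I on L1; bus BusRd Flush; mem=16
  op5 P3: store L1 := 24 → I/I/I/M on L1; bus BusRdX; mem=16
  op6 P3: load  L3 → I/I/I/S on L3; bus BusRd; mem=60
  op7 P2: store L0 := 96 → I/I/M/I on L0; bus BusRdX Flush; mem=44

state = I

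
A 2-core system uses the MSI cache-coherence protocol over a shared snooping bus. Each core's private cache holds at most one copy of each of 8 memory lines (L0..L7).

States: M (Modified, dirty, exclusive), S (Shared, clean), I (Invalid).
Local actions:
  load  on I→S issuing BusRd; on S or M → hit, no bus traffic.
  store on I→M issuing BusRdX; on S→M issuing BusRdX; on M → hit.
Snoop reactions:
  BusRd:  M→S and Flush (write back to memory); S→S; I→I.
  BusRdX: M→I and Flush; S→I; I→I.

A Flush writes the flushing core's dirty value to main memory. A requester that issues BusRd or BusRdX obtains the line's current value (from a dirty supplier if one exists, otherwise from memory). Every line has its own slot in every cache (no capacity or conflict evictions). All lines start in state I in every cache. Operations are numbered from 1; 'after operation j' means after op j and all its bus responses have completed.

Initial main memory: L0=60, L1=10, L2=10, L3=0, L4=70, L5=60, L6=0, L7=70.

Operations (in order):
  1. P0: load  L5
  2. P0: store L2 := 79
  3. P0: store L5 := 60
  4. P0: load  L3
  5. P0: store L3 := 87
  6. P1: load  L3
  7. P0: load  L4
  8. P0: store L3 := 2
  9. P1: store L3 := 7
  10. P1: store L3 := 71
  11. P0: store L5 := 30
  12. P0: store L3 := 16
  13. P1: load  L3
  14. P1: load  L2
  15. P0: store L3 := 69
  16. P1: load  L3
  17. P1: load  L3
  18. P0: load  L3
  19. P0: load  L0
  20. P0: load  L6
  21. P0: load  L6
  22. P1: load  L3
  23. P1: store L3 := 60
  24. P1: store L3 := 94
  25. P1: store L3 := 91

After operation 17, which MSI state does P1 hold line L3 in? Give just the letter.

[1] P0: load  L5 | P0:S(60), P1:I | bus: BusRd
[2] P0: store L2 := 79 | P0:M(79), P1:I | bus: BusRdX
[3] P0: store L5 := 60 | P0:M(60), P1:I | bus: BusRdX
[4] P0: load  L3 | P0:S(0), P1:I | bus: BusRd
[5] P0: store L3 := 87 | P0:M(87), P1:I | bus: BusRdX
[6] P1: load  L3 | P0:S(87), P1:S(87) | bus: BusRd,Flush
[7] P0: load  L4 | P0:S(70), P1:I | bus: BusRd
[8] P0: store L3 := 2 | P0:M(2), P1:I | bus: BusRdX
[9] P1: store L3 := 7 | P0:I, P1:M(7) | bus: BusRdX,Flush
[10] P1: store L3 := 71 | P0:I, P1:M(71) | bus: none
[11] P0: store L5 := 30 | P0:M(30), P1:I | bus: none
[12] P0: store L3 := 16 | P0:M(16), P1:I | bus: BusRdX,Flush
[13] P1: load  L3 | P0:S(16), P1:S(16) | bus: BusRd,Flush
[14] P1: load  L2 | P0:S(79), P1:S(79) | bus: BusRd,Flush
[15] P0: store L3 := 69 | P0:M(69), P1:I | bus: BusRdX
[16] P1: load  L3 | P0:S(69), P1:S(69) | bus: BusRd,Flush
[17] P1: load  L3 | P0:S(69), P1:S(69) | bus: none
[18] P0: load  L3 | P0:S(69), P1:S(69) | bus: none
[19] P0: load  L0 | P0:S(60), P1:I | bus: BusRd
[20] P0: load  L6 | P0:S(0), P1:I | bus: BusRd
[21] P0: load  L6 | P0:S(0), P1:I | bus: none
[22] P1: load  L3 | P0:S(69), P1:S(69) | bus: none
[23] P1: store L3 := 60 | P0:I, P1:M(60) | bus: BusRdX
[24] P1: store L3 := 94 | P0:I, P1:M(94) | bus: none
[25] P1: store L3 := 91 | P0:I, P1:M(91) | bus: none

state = S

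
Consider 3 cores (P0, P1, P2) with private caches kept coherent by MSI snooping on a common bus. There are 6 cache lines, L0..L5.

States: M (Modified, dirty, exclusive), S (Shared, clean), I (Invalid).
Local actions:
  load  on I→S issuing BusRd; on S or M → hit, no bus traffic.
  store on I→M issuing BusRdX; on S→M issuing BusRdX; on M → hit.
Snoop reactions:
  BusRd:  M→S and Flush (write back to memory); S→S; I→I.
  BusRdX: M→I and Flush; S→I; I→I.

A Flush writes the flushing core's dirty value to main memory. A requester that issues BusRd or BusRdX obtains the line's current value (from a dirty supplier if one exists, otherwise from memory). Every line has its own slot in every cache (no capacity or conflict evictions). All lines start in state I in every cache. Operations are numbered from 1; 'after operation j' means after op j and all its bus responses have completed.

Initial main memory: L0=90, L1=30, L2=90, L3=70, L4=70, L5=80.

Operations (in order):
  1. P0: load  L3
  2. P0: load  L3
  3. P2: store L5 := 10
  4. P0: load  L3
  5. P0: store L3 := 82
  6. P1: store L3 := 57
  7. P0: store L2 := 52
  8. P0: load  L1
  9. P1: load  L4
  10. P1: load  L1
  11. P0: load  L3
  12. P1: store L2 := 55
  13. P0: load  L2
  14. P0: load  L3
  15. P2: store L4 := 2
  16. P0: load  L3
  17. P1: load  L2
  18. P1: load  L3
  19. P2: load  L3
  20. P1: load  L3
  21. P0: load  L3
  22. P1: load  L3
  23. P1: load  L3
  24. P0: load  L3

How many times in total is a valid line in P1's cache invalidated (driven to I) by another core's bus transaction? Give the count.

invalidations = 1

  op1 P0: load  L3 → S/I/I on L3; bus BusRd; mem=70
  op2 P0: load  L3 → S/I/I on L3; bus (none); mem=70
  op3 P2: store L5 := 10 → I/I/M on L5; bus BusRdX; mem=80
  op4 P0: load  L3 → S/I/I on L3; bus (none); mem=70
  op5 P0: store L3 := 82 → M/I/I on L3; bus BusRdX; mem=70
  op6 P1: store L3 := 57 → I/M/I on L3; bus BusRdX Flush; mem=82
  op7 P0: store L2 := 52 → M/I/I on L2; bus BusRdX; mem=90
  op8 P0: load  L1 → S/I/I on L1; bus BusRd; mem=30
  op9 P1: load  L4 → I/S/I on L4; bus BusRd; mem=70
  op10 P1: load  L1 → S/S/I on L1; bus BusRd; mem=30
  op11 P0: load  L3 → S/S/I on L3; bus BusRd Flush; mem=57
  op12 P1: store L2 := 55 → I/M/I on L2; bus BusRdX Flush; mem=52
  op13 P0: load  L2 → S/S/I on L2; bus BusRd Flush; mem=55
  op14 P0: load  L3 → S/S/I on L3; bus (none); mem=57
  op15 P2: store L4 := 2 → I/I/M on L4; bus BusRdX; mem=70
  op16 P0: load  L3 → S/S/I on L3; bus (none); mem=57
  op17 P1: load  L2 → S/S/I on L2; bus (none); mem=55
  op18 P1: load  L3 → S/S/I on L3; bus (none); mem=57
  op19 P2: load  L3 → S/S/S on L3; bus BusRd; mem=57
  op20 P1: load  L3 → S/S/S on L3; bus (none); mem=57
  op21 P0: load  L3 → S/S/S on L3; bus (none); mem=57
  op22 P1: load  L3 → S/S/S on L3; bus (none); mem=57
  op23 P1: load  L3 → S/S/S on L3; bus (none); mem=57
  op24 P0: load  L3 → S/S/S on L3; bus (none); mem=57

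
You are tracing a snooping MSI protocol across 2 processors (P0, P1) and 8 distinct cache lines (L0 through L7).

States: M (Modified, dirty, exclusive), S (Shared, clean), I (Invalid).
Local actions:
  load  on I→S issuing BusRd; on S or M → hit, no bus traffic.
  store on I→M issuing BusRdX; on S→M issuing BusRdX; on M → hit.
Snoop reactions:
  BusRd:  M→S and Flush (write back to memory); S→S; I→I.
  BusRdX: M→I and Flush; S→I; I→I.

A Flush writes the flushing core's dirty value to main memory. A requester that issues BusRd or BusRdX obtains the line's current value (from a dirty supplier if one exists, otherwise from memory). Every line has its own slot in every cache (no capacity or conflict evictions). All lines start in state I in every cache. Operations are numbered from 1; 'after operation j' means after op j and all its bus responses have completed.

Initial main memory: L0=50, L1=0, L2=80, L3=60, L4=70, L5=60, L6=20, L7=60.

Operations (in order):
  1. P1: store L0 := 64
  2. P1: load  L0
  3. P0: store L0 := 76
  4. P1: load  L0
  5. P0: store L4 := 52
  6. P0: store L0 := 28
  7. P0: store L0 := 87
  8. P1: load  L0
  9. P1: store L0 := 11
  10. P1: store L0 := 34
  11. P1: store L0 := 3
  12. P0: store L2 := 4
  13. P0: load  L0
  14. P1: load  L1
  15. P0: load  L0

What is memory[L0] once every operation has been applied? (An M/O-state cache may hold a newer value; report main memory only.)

memory[L0] = 3

1. P1: store L0 := 64  bus=[BusRdX]  L0: P0=I P1=M  mem[L0]=50
2. P1: load  L0  bus=[-]  L0: P0=I P1=M  mem[L0]=50
3. P0: store L0 := 76  bus=[BusRdX,Flush]  L0: P0=M P1=I  mem[L0]=64
4. P1: load  L0  bus=[BusRd,Flush]  L0: P0=S P1=S  mem[L0]=76
5. P0: store L4 := 52  bus=[BusRdX]  L4: P0=M P1=I  mem[L4]=70
6. P0: store L0 := 28  bus=[BusRdX]  L0: P0=M P1=I  mem[L0]=76
7. P0: store L0 := 87  bus=[-]  L0: P0=M P1=I  mem[L0]=76
8. P1: load  L0  bus=[BusRd,Flush]  L0: P0=S P1=S  mem[L0]=87
9. P1: store L0 := 11  bus=[BusRdX]  L0: P0=I P1=M  mem[L0]=87
10. P1: store L0 := 34  bus=[-]  L0: P0=I P1=M  mem[L0]=87
11. P1: store L0 := 3  bus=[-]  L0: P0=I P1=M  mem[L0]=87
12. P0: store L2 := 4  bus=[BusRdX]  L2: P0=M P1=I  mem[L2]=80
13. P0: load  L0  bus=[BusRd,Flush]  L0: P0=S P1=S  mem[L0]=3
14. P1: load  L1  bus=[BusRd]  L1: P0=I P1=S  mem[L1]=0
15. P0: load  L0  bus=[-]  L0: P0=S P1=S  mem[L0]=3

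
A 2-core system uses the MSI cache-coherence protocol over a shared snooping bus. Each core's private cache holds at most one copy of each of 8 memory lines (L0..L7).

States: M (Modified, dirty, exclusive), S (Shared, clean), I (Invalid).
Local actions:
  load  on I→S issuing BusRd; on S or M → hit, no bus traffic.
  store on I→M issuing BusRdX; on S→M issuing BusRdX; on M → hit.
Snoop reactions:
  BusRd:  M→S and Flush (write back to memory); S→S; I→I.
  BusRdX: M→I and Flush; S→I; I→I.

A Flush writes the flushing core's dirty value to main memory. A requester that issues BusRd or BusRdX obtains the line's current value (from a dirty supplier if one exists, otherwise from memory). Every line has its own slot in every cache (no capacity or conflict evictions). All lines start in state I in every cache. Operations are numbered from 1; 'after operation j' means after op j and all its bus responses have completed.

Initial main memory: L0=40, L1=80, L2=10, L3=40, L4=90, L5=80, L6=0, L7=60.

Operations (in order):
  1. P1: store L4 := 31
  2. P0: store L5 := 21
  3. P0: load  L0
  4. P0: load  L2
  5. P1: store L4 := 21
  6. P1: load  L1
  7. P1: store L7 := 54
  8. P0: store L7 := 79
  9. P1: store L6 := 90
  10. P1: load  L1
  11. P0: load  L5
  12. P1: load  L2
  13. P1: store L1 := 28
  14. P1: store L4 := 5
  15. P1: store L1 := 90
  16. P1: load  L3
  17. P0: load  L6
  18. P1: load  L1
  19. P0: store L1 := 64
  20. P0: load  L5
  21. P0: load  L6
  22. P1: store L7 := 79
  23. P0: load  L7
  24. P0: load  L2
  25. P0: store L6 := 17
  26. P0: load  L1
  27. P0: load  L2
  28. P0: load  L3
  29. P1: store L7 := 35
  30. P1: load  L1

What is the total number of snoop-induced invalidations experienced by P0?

invalidations = 2

step 1: P1: store L4 := 31  ⟶  IM  (L4)  txn=BusRdX  M[L4]=90
step 2: P0: store L5 := 21  ⟶  MI  (L5)  txn=BusRdX  M[L5]=80
step 3: P0: load  L0  ⟶  SI  (L0)  txn=BusRd  M[L0]=40
step 4: P0: load  L2  ⟶  SI  (L2)  txn=BusRd  M[L2]=10
step 5: P1: store L4 := 21  ⟶  IM  (L4)  txn=∅  M[L4]=90
step 6: P1: load  L1  ⟶  IS  (L1)  txn=BusRd  M[L1]=80
step 7: P1: store L7 := 54  ⟶  IM  (L7)  txn=BusRdX  M[L7]=60
step 8: P0: store L7 := 79  ⟶  MI  (L7)  txn=BusRdX+Flush  M[L7]=54
step 9: P1: store L6 := 90  ⟶  IM  (L6)  txn=BusRdX  M[L6]=0
step 10: P1: load  L1  ⟶  IS  (L1)  txn=∅  M[L1]=80
step 11: P0: load  L5  ⟶  MI  (L5)  txn=∅  M[L5]=80
step 12: P1: load  L2  ⟶  SS  (L2)  txn=BusRd  M[L2]=10
step 13: P1: store L1 := 28  ⟶  IM  (L1)  txn=BusRdX  M[L1]=80
step 14: P1: store L4 := 5  ⟶  IM  (L4)  txn=∅  M[L4]=90
step 15: P1: store L1 := 90  ⟶  IM  (L1)  txn=∅  M[L1]=80
step 16: P1: load  L3  ⟶  IS  (L3)  txn=BusRd  M[L3]=40
step 17: P0: load  L6  ⟶  SS  (L6)  txn=BusRd+Flush  M[L6]=90
step 18: P1: load  L1  ⟶  IM  (L1)  txn=∅  M[L1]=80
step 19: P0: store L1 := 64  ⟶  MI  (L1)  txn=BusRdX+Flush  M[L1]=90
step 20: P0: load  L5  ⟶  MI  (L5)  txn=∅  M[L5]=80
step 21: P0: load  L6  ⟶  SS  (L6)  txn=∅  M[L6]=90
step 22: P1: store L7 := 79  ⟶  IM  (L7)  txn=BusRdX+Flush  M[L7]=79
step 23: P0: load  L7  ⟶  SS  (L7)  txn=BusRd+Flush  M[L7]=79
step 24: P0: load  L2  ⟶  SS  (L2)  txn=∅  M[L2]=10
step 25: P0: store L6 := 17  ⟶  MI  (L6)  txn=BusRdX  M[L6]=90
step 26: P0: load  L1  ⟶  MI  (L1)  txn=∅  M[L1]=90
step 27: P0: load  L2  ⟶  SS  (L2)  txn=∅  M[L2]=10
step 28: P0: load  L3  ⟶  SS  (L3)  txn=BusRd  M[L3]=40
step 29: P1: store L7 := 35  ⟶  IM  (L7)  txn=BusRdX  M[L7]=79
step 30: P1: load  L1  ⟶  SS  (L1)  txn=BusRd+Flush  M[L1]=64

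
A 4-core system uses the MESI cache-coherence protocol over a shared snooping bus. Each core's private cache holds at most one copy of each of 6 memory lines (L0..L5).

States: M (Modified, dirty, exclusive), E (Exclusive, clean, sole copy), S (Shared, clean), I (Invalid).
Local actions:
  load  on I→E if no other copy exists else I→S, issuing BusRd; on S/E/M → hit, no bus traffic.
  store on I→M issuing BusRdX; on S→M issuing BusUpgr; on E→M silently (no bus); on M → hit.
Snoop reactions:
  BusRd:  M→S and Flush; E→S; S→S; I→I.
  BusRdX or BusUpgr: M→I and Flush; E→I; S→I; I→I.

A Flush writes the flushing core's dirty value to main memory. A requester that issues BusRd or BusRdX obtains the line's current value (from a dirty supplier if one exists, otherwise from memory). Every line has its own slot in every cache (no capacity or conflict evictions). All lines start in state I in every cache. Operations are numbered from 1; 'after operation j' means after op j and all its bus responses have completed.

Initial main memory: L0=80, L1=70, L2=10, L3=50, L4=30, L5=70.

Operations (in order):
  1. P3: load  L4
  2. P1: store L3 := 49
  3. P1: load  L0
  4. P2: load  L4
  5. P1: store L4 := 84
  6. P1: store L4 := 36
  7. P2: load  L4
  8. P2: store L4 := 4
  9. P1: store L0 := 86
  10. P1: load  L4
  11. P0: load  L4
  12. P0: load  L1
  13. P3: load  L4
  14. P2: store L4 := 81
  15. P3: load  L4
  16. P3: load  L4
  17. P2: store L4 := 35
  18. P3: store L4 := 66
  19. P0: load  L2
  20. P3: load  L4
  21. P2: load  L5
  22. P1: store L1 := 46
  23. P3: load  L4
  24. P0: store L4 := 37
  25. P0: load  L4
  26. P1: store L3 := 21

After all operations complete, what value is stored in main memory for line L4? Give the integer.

memory[L4] = 66

step 1: P3: load  L4  ⟶  IIIE  (L4)  txn=BusRd  M[L4]=30
step 2: P1: store L3 := 49  ⟶  IMII  (L3)  txn=BusRdX  M[L3]=50
step 3: P1: load  L0  ⟶  IEII  (L0)  txn=BusRd  M[L0]=80
step 4: P2: load  L4  ⟶  IISS  (L4)  txn=BusRd  M[L4]=30
step 5: P1: store L4 := 84  ⟶  IMII  (L4)  txn=BusRdX  M[L4]=30
step 6: P1: store L4 := 36  ⟶  IMII  (L4)  txn=∅  M[L4]=30
step 7: P2: load  L4  ⟶  ISSI  (L4)  txn=BusRd+Flush  M[L4]=36
step 8: P2: store L4 := 4  ⟶  IIMI  (L4)  txn=BusUpgr  M[L4]=36
step 9: P1: store L0 := 86  ⟶  IMII  (L0)  txn=∅  M[L0]=80
step 10: P1: load  L4  ⟶  ISSI  (L4)  txn=BusRd+Flush  M[L4]=4
step 11: P0: load  L4  ⟶  SSSI  (L4)  txn=BusRd  M[L4]=4
step 12: P0: load  L1  ⟶  EIII  (L1)  txn=BusRd  M[L1]=70
step 13: P3: load  L4  ⟶  SSSS  (L4)  txn=BusRd  M[L4]=4
step 14: P2: store L4 := 81  ⟶  IIMI  (L4)  txn=BusUpgr  M[L4]=4
step 15: P3: load  L4  ⟶  IISS  (L4)  txn=BusRd+Flush  M[L4]=81
step 16: P3: load  L4  ⟶  IISS  (L4)  txn=∅  M[L4]=81
step 17: P2: store L4 := 35  ⟶  IIMI  (L4)  txn=BusUpgr  M[L4]=81
step 18: P3: store L4 := 66  ⟶  IIIM  (L4)  txn=BusRdX+Flush  M[L4]=35
step 19: P0: load  L2  ⟶  EIII  (L2)  txn=BusRd  M[L2]=10
step 20: P3: load  L4  ⟶  IIIM  (L4)  txn=∅  M[L4]=35
step 21: P2: load  L5  ⟶  IIEI  (L5)  txn=BusRd  M[L5]=70
step 22: P1: store L1 := 46  ⟶  IMII  (L1)  txn=BusRdX  M[L1]=70
step 23: P3: load  L4  ⟶  IIIM  (L4)  txn=∅  M[L4]=35
step 24: P0: store L4 := 37  ⟶  MIII  (L4)  txn=BusRdX+Flush  M[L4]=66
step 25: P0: load  L4  ⟶  MIII  (L4)  txn=∅  M[L4]=66
step 26: P1: store L3 := 21  ⟶  IMII  (L3)  txn=∅  M[L3]=50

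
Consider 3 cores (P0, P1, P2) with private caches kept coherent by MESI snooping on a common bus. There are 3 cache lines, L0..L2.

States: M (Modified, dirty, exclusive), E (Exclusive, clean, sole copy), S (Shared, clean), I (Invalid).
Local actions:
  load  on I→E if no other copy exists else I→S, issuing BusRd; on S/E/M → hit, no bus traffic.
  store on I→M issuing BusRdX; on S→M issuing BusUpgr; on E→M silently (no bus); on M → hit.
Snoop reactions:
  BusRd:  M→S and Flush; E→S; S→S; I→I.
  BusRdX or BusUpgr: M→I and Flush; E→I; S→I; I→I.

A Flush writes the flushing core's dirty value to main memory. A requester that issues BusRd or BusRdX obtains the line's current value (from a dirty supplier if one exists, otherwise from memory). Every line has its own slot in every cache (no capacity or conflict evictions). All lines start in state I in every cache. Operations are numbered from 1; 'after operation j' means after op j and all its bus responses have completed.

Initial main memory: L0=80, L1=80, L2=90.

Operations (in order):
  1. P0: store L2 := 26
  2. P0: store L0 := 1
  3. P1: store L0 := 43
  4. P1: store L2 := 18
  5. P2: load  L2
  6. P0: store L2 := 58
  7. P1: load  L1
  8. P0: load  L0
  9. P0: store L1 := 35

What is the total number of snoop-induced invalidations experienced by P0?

[1] P0: store L2 := 26 | P0:M(26), P1:I, P2:I | bus: BusRdX
[2] P0: store L0 := 1 | P0:M(1), P1:I, P2:I | bus: BusRdX
[3] P1: store L0 := 43 | P0:I, P1:M(43), P2:I | bus: BusRdX,Flush
[4] P1: store L2 := 18 | P0:I, P1:M(18), P2:I | bus: BusRdX,Flush
[5] P2: load  L2 | P0:I, P1:S(18), P2:S(18) | bus: BusRd,Flush
[6] P0: store L2 := 58 | P0:M(58), P1:I, P2:I | bus: BusRdX
[7] P1: load  L1 | P0:I, P1:E(80), P2:I | bus: BusRd
[8] P0: load  L0 | P0:S(43), P1:S(43), P2:I | bus: BusRd,Flush
[9] P0: store L1 := 35 | P0:M(35), P1:I, P2:I | bus: BusRdX

invalidations = 2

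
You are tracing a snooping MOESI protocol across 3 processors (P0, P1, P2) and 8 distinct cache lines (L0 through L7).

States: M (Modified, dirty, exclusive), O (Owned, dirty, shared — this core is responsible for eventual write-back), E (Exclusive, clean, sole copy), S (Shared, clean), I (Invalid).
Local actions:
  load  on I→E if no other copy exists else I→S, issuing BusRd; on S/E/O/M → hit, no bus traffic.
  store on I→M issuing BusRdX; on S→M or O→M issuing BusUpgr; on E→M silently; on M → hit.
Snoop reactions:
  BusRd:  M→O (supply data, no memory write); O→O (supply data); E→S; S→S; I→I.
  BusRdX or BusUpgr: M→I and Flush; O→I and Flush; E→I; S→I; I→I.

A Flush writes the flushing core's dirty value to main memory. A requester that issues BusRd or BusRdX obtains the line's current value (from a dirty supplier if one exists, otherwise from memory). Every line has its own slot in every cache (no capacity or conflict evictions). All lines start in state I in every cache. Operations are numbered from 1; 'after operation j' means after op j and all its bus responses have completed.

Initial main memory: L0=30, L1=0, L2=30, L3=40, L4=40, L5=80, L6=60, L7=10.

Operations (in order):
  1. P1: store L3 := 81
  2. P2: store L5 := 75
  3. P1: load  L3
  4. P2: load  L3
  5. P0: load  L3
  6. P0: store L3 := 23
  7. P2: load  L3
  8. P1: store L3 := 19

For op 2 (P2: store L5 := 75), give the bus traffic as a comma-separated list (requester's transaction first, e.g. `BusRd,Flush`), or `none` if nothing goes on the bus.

bus = BusRdX

step 1: P1: store L3 := 81  ⟶  IMI  (L3)  txn=BusRdX  M[L3]=40
step 2: P2: store L5 := 75  ⟶  IIM  (L5)  txn=BusRdX  M[L5]=80
step 3: P1: load  L3  ⟶  IMI  (L3)  txn=∅  M[L3]=40
step 4: P2: load  L3  ⟶  IOS  (L3)  txn=BusRd  M[L3]=40
step 5: P0: load  L3  ⟶  SOS  (L3)  txn=BusRd  M[L3]=40
step 6: P0: store L3 := 23  ⟶  MII  (L3)  txn=BusUpgr+Flush  M[L3]=81
step 7: P2: load  L3  ⟶  OIS  (L3)  txn=BusRd  M[L3]=81
step 8: P1: store L3 := 19  ⟶  IMI  (L3)  txn=BusRdX+Flush  M[L3]=23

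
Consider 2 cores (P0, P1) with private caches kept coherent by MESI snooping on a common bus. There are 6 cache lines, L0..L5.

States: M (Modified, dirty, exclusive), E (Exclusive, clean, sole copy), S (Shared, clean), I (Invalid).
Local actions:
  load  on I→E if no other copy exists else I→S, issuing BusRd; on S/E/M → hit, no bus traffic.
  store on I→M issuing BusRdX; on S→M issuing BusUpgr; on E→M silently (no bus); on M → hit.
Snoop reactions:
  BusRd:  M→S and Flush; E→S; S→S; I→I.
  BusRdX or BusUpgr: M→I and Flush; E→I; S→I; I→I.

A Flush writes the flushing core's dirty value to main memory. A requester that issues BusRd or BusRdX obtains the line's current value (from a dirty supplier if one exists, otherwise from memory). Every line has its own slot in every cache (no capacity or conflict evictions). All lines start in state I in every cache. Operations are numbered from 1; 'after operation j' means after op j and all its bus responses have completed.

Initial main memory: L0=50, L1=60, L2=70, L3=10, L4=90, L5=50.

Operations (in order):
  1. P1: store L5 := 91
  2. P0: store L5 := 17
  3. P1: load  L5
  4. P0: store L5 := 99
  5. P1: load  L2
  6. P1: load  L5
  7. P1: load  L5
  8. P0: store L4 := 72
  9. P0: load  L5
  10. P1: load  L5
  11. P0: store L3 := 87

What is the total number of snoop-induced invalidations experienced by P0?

invalidations = 0

1. P1: store L5 := 91  bus=[BusRdX]  L5: P0=I P1=M  mem[L5]=50
2. P0: store L5 := 17  bus=[BusRdX,Flush]  L5: P0=M P1=I  mem[L5]=91
3. P1: load  L5  bus=[BusRd,Flush]  L5: P0=S P1=S  mem[L5]=17
4. P0: store L5 := 99  bus=[BusUpgr]  L5: P0=M P1=I  mem[L5]=17
5. P1: load  L2  bus=[BusRd]  L2: P0=I P1=E  mem[L2]=70
6. P1: load  L5  bus=[BusRd,Flush]  L5: P0=S P1=S  mem[L5]=99
7. P1: load  L5  bus=[-]  L5: P0=S P1=S  mem[L5]=99
8. P0: store L4 := 72  bus=[BusRdX]  L4: P0=M P1=I  mem[L4]=90
9. P0: load  L5  bus=[-]  L5: P0=S P1=S  mem[L5]=99
10. P1: load  L5  bus=[-]  L5: P0=S P1=S  mem[L5]=99
11. P0: store L3 := 87  bus=[BusRdX]  L3: P0=M P1=I  mem[L3]=10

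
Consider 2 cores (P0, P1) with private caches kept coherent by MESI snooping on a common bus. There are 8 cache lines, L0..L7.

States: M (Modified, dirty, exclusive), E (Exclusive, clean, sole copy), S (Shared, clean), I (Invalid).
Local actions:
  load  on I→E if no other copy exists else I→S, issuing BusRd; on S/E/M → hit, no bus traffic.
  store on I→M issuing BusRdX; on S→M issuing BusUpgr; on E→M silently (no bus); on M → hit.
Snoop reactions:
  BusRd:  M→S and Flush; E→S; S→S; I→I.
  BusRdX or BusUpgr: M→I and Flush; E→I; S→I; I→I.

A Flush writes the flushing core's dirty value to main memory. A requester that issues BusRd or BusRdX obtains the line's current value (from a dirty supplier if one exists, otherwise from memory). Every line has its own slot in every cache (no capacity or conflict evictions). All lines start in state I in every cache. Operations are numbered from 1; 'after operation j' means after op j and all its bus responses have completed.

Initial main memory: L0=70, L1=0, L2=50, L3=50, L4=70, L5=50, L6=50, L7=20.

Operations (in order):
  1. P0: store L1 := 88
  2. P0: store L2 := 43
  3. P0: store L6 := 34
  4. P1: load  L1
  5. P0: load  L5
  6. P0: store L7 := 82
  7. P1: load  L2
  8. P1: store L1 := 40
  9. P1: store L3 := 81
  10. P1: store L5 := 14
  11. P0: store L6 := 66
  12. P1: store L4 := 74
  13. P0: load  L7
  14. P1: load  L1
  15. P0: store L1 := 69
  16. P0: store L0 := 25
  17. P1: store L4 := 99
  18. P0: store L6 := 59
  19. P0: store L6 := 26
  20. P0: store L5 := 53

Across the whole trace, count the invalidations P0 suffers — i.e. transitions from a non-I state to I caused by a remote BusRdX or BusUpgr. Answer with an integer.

step 1: P0: store L1 := 88  ⟶  MI  (L1)  txn=BusRdX  M[L1]=0
step 2: P0: store L2 := 43  ⟶  MI  (L2)  txn=BusRdX  M[L2]=50
step 3: P0: store L6 := 34  ⟶  MI  (L6)  txn=BusRdX  M[L6]=50
step 4: P1: load  L1  ⟶  SS  (L1)  txn=BusRd+Flush  M[L1]=88
step 5: P0: load  L5  ⟶  EI  (L5)  txn=BusRd  M[L5]=50
step 6: P0: store L7 := 82  ⟶  MI  (L7)  txn=BusRdX  M[L7]=20
step 7: P1: load  L2  ⟶  SS  (L2)  txn=BusRd+Flush  M[L2]=43
step 8: P1: store L1 := 40  ⟶  IM  (L1)  txn=BusUpgr  M[L1]=88
step 9: P1: store L3 := 81  ⟶  IM  (L3)  txn=BusRdX  M[L3]=50
step 10: P1: store L5 := 14  ⟶  IM  (L5)  txn=BusRdX  M[L5]=50
step 11: P0: store L6 := 66  ⟶  MI  (L6)  txn=∅  M[L6]=50
step 12: P1: store L4 := 74  ⟶  IM  (L4)  txn=BusRdX  M[L4]=70
step 13: P0: load  L7  ⟶  MI  (L7)  txn=∅  M[L7]=20
step 14: P1: load  L1  ⟶  IM  (L1)  txn=∅  M[L1]=88
step 15: P0: store L1 := 69  ⟶  MI  (L1)  txn=BusRdX+Flush  M[L1]=40
step 16: P0: store L0 := 25  ⟶  MI  (L0)  txn=BusRdX  M[L0]=70
step 17: P1: store L4 := 99  ⟶  IM  (L4)  txn=∅  M[L4]=70
step 18: P0: store L6 := 59  ⟶  MI  (L6)  txn=∅  M[L6]=50
step 19: P0: store L6 := 26  ⟶  MI  (L6)  txn=∅  M[L6]=50
step 20: P0: store L5 := 53  ⟶  MI  (L5)  txn=BusRdX+Flush  M[L5]=14

invalidations = 2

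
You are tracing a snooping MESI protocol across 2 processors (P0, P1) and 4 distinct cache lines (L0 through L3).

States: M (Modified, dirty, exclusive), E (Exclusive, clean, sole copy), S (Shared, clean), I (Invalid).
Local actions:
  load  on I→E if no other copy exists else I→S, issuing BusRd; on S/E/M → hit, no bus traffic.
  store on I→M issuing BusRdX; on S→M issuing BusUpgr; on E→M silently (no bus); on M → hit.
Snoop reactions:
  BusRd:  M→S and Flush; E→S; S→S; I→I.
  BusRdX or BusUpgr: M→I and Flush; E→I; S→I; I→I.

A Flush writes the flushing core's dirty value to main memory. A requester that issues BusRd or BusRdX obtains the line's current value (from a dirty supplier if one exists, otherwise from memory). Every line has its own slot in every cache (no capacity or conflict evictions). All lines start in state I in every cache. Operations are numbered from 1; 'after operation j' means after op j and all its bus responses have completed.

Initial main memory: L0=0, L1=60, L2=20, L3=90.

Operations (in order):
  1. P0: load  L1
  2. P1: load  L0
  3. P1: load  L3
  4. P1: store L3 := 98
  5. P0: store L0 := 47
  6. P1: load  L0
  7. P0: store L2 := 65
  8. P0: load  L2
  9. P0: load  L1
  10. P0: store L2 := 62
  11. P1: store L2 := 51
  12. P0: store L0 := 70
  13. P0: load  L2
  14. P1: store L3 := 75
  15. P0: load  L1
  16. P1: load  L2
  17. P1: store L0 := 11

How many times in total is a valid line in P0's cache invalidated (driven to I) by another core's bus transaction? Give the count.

invalidations = 2

step 1: P0: load  L1  ⟶  EI  (L1)  txn=BusRd  M[L1]=60
step 2: P1: load  L0  ⟶  IE  (L0)  txn=BusRd  M[L0]=0
step 3: P1: load  L3  ⟶  IE  (L3)  txn=BusRd  M[L3]=90
step 4: P1: store L3 := 98  ⟶  IM  (L3)  txn=∅  M[L3]=90
step 5: P0: store L0 := 47  ⟶  MI  (L0)  txn=BusRdX  M[L0]=0
step 6: P1: load  L0  ⟶  SS  (L0)  txn=BusRd+Flush  M[L0]=47
step 7: P0: store L2 := 65  ⟶  MI  (L2)  txn=BusRdX  M[L2]=20
step 8: P0: load  L2  ⟶  MI  (L2)  txn=∅  M[L2]=20
step 9: P0: load  L1  ⟶  EI  (L1)  txn=∅  M[L1]=60
step 10: P0: store L2 := 62  ⟶  MI  (L2)  txn=∅  M[L2]=20
step 11: P1: store L2 := 51  ⟶  IM  (L2)  txn=BusRdX+Flush  M[L2]=62
step 12: P0: store L0 := 70  ⟶  MI  (L0)  txn=BusUpgr  M[L0]=47
step 13: P0: load  L2  ⟶  SS  (L2)  txn=BusRd+Flush  M[L2]=51
step 14: P1: store L3 := 75  ⟶  IM  (L3)  txn=∅  M[L3]=90
step 15: P0: load  L1  ⟶  EI  (L1)  txn=∅  M[L1]=60
step 16: P1: load  L2  ⟶  SS  (L2)  txn=∅  M[L2]=51
step 17: P1: store L0 := 11  ⟶  IM  (L0)  txn=BusRdX+Flush  M[L0]=70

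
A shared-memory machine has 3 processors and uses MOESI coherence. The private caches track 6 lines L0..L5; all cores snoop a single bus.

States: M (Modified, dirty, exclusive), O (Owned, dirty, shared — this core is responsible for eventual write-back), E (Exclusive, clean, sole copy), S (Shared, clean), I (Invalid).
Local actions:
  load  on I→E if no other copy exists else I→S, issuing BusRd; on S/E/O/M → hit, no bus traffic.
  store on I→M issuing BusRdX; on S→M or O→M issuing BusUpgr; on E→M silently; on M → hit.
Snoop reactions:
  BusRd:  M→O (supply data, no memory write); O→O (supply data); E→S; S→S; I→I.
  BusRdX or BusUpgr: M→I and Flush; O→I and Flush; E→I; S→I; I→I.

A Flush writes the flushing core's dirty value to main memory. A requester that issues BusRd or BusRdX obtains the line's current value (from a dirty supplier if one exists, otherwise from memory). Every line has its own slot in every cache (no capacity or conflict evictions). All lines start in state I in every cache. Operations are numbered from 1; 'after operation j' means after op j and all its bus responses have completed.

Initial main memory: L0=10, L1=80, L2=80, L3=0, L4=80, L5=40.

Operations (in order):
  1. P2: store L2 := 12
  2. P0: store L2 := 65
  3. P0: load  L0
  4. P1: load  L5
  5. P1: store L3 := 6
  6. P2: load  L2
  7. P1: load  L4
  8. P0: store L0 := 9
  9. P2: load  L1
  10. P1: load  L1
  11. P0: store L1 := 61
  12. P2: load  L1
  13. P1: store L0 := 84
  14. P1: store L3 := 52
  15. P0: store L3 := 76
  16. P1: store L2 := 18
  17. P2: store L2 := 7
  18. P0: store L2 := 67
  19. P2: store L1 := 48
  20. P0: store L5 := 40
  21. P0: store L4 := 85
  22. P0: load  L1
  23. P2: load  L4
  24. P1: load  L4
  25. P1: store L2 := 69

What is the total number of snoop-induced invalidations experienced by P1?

  op1 P2: store L2 := 12 → I/I/M on L2; bus BusRdX; mem=80
  op2 P0: store L2 := 65 → M/I/I on L2; bus BusRdX Flush; mem=12
  op3 P0: load  L0 → E/I/I on L0; bus BusRd; mem=10
  op4 P1: load  L5 → I/E/I on L5; bus BusRd; mem=40
  op5 P1: store L3 := 6 → I/M/I on L3; bus BusRdX; mem=0
  op6 P2: load  L2 → O/I/S on L2; bus BusRd; mem=12
  op7 P1: load  L4 → I/E/I on L4; bus BusRd; mem=80
  op8 P0: store L0 := 9 → M/I/I on L0; bus (none); mem=10
  op9 P2: load  L1 → I/I/E on L1; bus BusRd; mem=80
  op10 P1: load  L1 → I/S/S on L1; bus BusRd; mem=80
  op11 P0: store L1 := 61 → M/I/I on L1; bus BusRdX; mem=80
  op12 P2: load  L1 → O/I/S on L1; bus BusRd; mem=80
  op13 P1: store L0 := 84 → I/M/I on L0; bus BusRdX Flush; mem=9
  op14 P1: store L3 := 52 → I/M/I on L3; bus (none); mem=0
  op15 P0: store L3 := 76 → M/I/I on L3; bus BusRdX Flush; mem=52
  op16 P1: store L2 := 18 → I/M/I on L2; bus BusRdX Flush; mem=65
  op17 P2: store L2 := 7 → I/I/M on L2; bus BusRdX Flush; mem=18
  op18 P0: store L2 := 67 → M/I/I on L2; bus BusRdX Flush; mem=7
  op19 P2: store L1 := 48 → I/I/M on L1; bus BusUpgr Flush; mem=61
  op20 P0: store L5 := 40 → M/I/I on L5; bus BusRdX; mem=40
  op21 P0: store L4 := 85 → M/I/I on L4; bus BusRdX; mem=80
  op22 P0: load  L1 → S/I/O on L1; bus BusRd; mem=61
  op23 P2: load  L4 → O/I/S on L4; bus BusRd; mem=80
  op24 P1: load  L4 → O/S/S on L4; bus BusRd; mem=80
  op25 P1: store L2 := 69 → I/M/I on L2; bus BusRdX Flush; mem=67

invalidations = 5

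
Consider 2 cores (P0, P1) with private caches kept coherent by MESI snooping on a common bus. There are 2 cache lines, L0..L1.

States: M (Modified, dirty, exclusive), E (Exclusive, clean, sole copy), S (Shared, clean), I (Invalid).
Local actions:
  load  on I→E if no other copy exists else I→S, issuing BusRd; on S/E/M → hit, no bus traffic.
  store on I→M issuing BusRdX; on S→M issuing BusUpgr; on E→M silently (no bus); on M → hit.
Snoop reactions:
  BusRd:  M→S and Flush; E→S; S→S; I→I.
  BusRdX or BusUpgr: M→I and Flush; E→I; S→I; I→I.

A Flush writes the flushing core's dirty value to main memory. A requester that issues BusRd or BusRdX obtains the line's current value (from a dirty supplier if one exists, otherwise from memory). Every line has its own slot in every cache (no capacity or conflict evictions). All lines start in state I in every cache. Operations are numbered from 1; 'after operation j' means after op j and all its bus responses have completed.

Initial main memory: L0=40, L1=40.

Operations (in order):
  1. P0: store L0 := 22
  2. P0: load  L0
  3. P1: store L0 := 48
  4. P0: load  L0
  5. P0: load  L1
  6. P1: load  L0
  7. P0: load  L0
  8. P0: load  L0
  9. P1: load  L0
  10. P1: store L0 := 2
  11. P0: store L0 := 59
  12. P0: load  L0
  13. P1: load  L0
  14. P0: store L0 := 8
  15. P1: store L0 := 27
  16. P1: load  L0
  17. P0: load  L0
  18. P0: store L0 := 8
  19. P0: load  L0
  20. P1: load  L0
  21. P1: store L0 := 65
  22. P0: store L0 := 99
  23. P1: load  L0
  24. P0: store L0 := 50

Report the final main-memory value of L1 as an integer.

1. P0: store L0 := 22  bus=[BusRdX]  L0: P0=M P1=I  mem[L0]=40
2. P0: load  L0  bus=[-]  L0: P0=M P1=I  mem[L0]=40
3. P1: store L0 := 48  bus=[BusRdX,Flush]  L0: P0=I P1=M  mem[L0]=22
4. P0: load  L0  bus=[BusRd,Flush]  L0: P0=S P1=S  mem[L0]=48
5. P0: load  L1  bus=[BusRd]  L1: P0=E P1=I  mem[L1]=40
6. P1: load  L0  bus=[-]  L0: P0=S P1=S  mem[L0]=48
7. P0: load  L0  bus=[-]  L0: P0=S P1=S  mem[L0]=48
8. P0: load  L0  bus=[-]  L0: P0=S P1=S  mem[L0]=48
9. P1: load  L0  bus=[-]  L0: P0=S P1=S  mem[L0]=48
10. P1: store L0 := 2  bus=[BusUpgr]  L0: P0=I P1=M  mem[L0]=48
11. P0: store L0 := 59  bus=[BusRdX,Flush]  L0: P0=M P1=I  mem[L0]=2
12. P0: load  L0  bus=[-]  L0: P0=M P1=I  mem[L0]=2
13. P1: load  L0  bus=[BusRd,Flush]  L0: P0=S P1=S  mem[L0]=59
14. P0: store L0 := 8  bus=[BusUpgr]  L0: P0=M P1=I  mem[L0]=59
15. P1: store L0 := 27  bus=[BusRdX,Flush]  L0: P0=I P1=M  mem[L0]=8
16. P1: load  L0  bus=[-]  L0: P0=I P1=M  mem[L0]=8
17. P0: load  L0  bus=[BusRd,Flush]  L0: P0=S P1=S  mem[L0]=27
18. P0: store L0 := 8  bus=[BusUpgr]  L0: P0=M P1=I  mem[L0]=27
19. P0: load  L0  bus=[-]  L0: P0=M P1=I  mem[L0]=27
20. P1: load  L0  bus=[BusRd,Flush]  L0: P0=S P1=S  mem[L0]=8
21. P1: store L0 := 65  bus=[BusUpgr]  L0: P0=I P1=M  mem[L0]=8
22. P0: store L0 := 99  bus=[BusRdX,Flush]  L0: P0=M P1=I  mem[L0]=65
23. P1: load  L0  bus=[BusRd,Flush]  L0: P0=S P1=S  mem[L0]=99
24. P0: store L0 := 50  bus=[BusUpgr]  L0: P0=M P1=I  mem[L0]=99

memory[L1] = 40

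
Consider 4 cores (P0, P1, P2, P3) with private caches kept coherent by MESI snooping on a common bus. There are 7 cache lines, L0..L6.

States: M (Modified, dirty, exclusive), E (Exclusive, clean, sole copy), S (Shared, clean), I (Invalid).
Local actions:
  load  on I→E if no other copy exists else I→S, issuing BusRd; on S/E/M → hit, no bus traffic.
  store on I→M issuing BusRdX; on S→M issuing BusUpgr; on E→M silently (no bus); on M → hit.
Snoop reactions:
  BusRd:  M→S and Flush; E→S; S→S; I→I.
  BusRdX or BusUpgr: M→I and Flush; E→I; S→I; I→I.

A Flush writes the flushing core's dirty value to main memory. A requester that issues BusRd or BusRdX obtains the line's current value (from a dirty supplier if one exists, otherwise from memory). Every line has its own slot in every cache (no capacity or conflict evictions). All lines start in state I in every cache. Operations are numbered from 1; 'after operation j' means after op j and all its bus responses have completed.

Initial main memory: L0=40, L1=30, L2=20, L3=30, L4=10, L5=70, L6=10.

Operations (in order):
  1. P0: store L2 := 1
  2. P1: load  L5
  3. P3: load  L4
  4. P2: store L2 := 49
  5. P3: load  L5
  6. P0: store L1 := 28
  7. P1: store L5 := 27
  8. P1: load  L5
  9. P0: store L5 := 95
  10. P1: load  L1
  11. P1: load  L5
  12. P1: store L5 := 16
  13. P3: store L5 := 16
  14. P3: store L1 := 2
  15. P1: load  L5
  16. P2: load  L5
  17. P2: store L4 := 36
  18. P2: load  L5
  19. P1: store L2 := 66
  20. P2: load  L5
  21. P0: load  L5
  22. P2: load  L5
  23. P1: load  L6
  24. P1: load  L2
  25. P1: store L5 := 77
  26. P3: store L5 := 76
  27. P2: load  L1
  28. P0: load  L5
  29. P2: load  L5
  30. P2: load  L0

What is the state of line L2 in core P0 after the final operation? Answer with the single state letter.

1. P0: store L2 := 1  bus=[BusRdX]  L2: P0=M P1=I P2=I P3=I  mem[L2]=20
2. P1: load  L5  bus=[BusRd]  L5: P0=I P1=E P2=I P3=I  mem[L5]=70
3. P3: load  L4  bus=[BusRd]  L4: P0=I P1=I P2=I P3=E  mem[L4]=10
4. P2: store L2 := 49  bus=[BusRdX,Flush]  L2: P0=I P1=I P2=M P3=I  mem[L2]=1
5. P3: load  L5  bus=[BusRd]  L5: P0=I P1=S P2=I P3=S  mem[L5]=70
6. P0: store L1 := 28  bus=[BusRdX]  L1: P0=M P1=I P2=I P3=I  mem[L1]=30
7. P1: store L5 := 27  bus=[BusUpgr]  L5: P0=I P1=M P2=I P3=I  mem[L5]=70
8. P1: load  L5  bus=[-]  L5: P0=I P1=M P2=I P3=I  mem[L5]=70
9. P0: store L5 := 95  bus=[BusRdX,Flush]  L5: P0=M P1=I P2=I P3=I  mem[L5]=27
10. P1: load  L1  bus=[BusRd,Flush]  L1: P0=S P1=S P2=I P3=I  mem[L1]=28
11. P1: load  L5  bus=[BusRd,Flush]  L5: P0=S P1=S P2=I P3=I  mem[L5]=95
12. P1: store L5 := 16  bus=[BusUpgr]  L5: P0=I P1=M P2=I P3=I  mem[L5]=95
13. P3: store L5 := 16  bus=[BusRdX,Flush]  L5: P0=I P1=I P2=I P3=M  mem[L5]=16
14. P3: store L1 := 2  bus=[BusRdX]  L1: P0=I P1=I P2=I P3=M  mem[L1]=28
15. P1: load  L5  bus=[BusRd,Flush]  L5: P0=I P1=S P2=I P3=S  mem[L5]=16
16. P2: load  L5  bus=[BusRd]  L5: P0=I P1=S P2=S P3=S  mem[L5]=16
17. P2: store L4 := 36  bus=[BusRdX]  L4: P0=I P1=I P2=M P3=I  mem[L4]=10
18. P2: load  L5  bus=[-]  L5: P0=I P1=S P2=S P3=S  mem[L5]=16
19. P1: store L2 := 66  bus=[BusRdX,Flush]  L2: P0=I P1=M P2=I P3=I  mem[L2]=49
20. P2: load  L5  bus=[-]  L5: P0=I P1=S P2=S P3=S  mem[L5]=16
21. P0: load  L5  bus=[BusRd]  L5: P0=S P1=S P2=S P3=S  mem[L5]=16
22. P2: load  L5  bus=[-]  L5: P0=S P1=S P2=S P3=S  mem[L5]=16
23. P1: load  L6  bus=[BusRd]  L6: P0=I P1=E P2=I P3=I  mem[L6]=10
24. P1: load  L2  bus=[-]  L2: P0=I P1=M P2=I P3=I  mem[L2]=49
25. P1: store L5 := 77  bus=[BusUpgr]  L5: P0=I P1=M P2=I P3=I  mem[L5]=16
26. P3: store L5 := 76  bus=[BusRdX,Flush]  L5: P0=I P1=I P2=I P3=M  mem[L5]=77
27. P2: load  L1  bus=[BusRd,Flush]  L1: P0=I P1=I P2=S P3=S  mem[L1]=2
28. P0: load  L5  bus=[BusRd,Flush]  L5: P0=S P1=I P2=I P3=S  mem[L5]=76
29. P2: load  L5  bus=[BusRd]  L5: P0=S P1=I P2=S P3=S  mem[L5]=76
30. P2: load  L0  bus=[BusRd]  L0: P0=I P1=I P2=E P3=I  mem[L0]=40

state = I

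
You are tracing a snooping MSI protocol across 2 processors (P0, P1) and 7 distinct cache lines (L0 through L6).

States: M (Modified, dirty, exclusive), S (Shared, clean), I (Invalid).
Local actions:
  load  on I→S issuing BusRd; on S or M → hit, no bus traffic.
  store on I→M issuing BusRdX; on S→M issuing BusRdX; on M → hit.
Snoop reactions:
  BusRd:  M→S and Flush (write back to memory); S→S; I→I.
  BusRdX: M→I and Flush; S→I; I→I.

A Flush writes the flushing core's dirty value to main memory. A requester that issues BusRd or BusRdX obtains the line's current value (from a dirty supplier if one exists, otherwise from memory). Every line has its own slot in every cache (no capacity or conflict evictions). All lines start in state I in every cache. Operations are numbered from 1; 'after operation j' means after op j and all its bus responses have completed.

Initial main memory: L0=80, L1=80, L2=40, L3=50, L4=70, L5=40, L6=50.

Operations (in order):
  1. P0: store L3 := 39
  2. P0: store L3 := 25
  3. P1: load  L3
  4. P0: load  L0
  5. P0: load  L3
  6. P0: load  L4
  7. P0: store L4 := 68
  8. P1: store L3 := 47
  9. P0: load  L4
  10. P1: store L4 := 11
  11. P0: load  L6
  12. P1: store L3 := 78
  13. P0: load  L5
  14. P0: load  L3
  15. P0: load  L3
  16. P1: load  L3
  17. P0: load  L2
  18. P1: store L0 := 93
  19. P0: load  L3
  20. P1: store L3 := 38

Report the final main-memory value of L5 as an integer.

memory[L5] = 40

1. P0: store L3 := 39  bus=[BusRdX]  L3: P0=M P1=I  mem[L3]=50
2. P0: store L3 := 25  bus=[-]  L3: P0=M P1=I  mem[L3]=50
3. P1: load  L3  bus=[BusRd,Flush]  L3: P0=S P1=S  mem[L3]=25
4. P0: load  L0  bus=[BusRd]  L0: P0=S P1=I  mem[L0]=80
5. P0: load  L3  bus=[-]  L3: P0=S P1=S  mem[L3]=25
6. P0: load  L4  bus=[BusRd]  L4: P0=S P1=I  mem[L4]=70
7. P0: store L4 := 68  bus=[BusRdX]  L4: P0=M P1=I  mem[L4]=70
8. P1: store L3 := 47  bus=[BusRdX]  L3: P0=I P1=M  mem[L3]=25
9. P0: load  L4  bus=[-]  L4: P0=M P1=I  mem[L4]=70
10. P1: store L4 := 11  bus=[BusRdX,Flush]  L4: P0=I P1=M  mem[L4]=68
11. P0: load  L6  bus=[BusRd]  L6: P0=S P1=I  mem[L6]=50
12. P1: store L3 := 78  bus=[-]  L3: P0=I P1=M  mem[L3]=25
13. P0: load  L5  bus=[BusRd]  L5: P0=S P1=I  mem[L5]=40
14. P0: load  L3  bus=[BusRd,Flush]  L3: P0=S P1=S  mem[L3]=78
15. P0: load  L3  bus=[-]  L3: P0=S P1=S  mem[L3]=78
16. P1: load  L3  bus=[-]  L3: P0=S P1=S  mem[L3]=78
17. P0: load  L2  bus=[BusRd]  L2: P0=S P1=I  mem[L2]=40
18. P1: store L0 := 93  bus=[BusRdX]  L0: P0=I P1=M  mem[L0]=80
19. P0: load  L3  bus=[-]  L3: P0=S P1=S  mem[L3]=78
20. P1: store L3 := 38  bus=[BusRdX]  L3: P0=I P1=M  mem[L3]=78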